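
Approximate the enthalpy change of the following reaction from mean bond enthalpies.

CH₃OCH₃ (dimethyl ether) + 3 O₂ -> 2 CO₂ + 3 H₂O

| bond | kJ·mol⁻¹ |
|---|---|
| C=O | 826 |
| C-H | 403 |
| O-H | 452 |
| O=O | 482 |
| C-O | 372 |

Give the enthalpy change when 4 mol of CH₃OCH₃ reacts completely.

Bonds broken (reactants):
  C-H: 6 × 403 = 2418
  C-O: 2 × 372 = 744
  O=O: 3 × 482 = 1446
  Σ(broken) = 4608 kJ
Bonds formed (products):
  C=O: 4 × 826 = 3304
  O-H: 6 × 452 = 2712
  Σ(formed) = 6016 kJ
ΔH = Σ(broken) − Σ(formed) = 4608 − 6016 = −1408 kJ
For 4× the reaction as written: 4 × (−1408) = −5632 kJ

ΔH = −5632 kJ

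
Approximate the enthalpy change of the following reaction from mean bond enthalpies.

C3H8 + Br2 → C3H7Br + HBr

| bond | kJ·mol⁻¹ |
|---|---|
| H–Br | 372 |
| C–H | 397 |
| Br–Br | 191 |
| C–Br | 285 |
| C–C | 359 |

Bonds broken (reactants):
  Br–Br: 1 × 191 = 191
  C–C: 2 × 359 = 718
  C–H: 8 × 397 = 3176
  Σ(broken) = 4085 kJ
Bonds formed (products):
  C–Br: 1 × 285 = 285
  C–C: 2 × 359 = 718
  C–H: 7 × 397 = 2779
  H–Br: 1 × 372 = 372
  Σ(formed) = 4154 kJ
ΔH = Σ(broken) − Σ(formed) = 4085 − 4154 = −69 kJ

ΔH ≈ −69 kJ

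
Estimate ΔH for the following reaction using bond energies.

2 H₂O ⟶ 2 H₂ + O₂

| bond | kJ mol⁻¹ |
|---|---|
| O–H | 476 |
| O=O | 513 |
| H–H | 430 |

Bonds broken (reactants):
  O–H: 4 × 476 = 1904
  Σ(broken) = 1904 kJ
Bonds formed (products):
  H–H: 2 × 430 = 860
  O=O: 1 × 513 = 513
  Σ(formed) = 1373 kJ
ΔH = Σ(broken) − Σ(formed) = 1904 − 1373 = +531 kJ

ΔH ≈ +531 kJ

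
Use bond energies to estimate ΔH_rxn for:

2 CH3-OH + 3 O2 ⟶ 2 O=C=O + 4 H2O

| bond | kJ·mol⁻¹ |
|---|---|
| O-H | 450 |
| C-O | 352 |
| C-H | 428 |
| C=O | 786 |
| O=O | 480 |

ΔH ≈ −1132 kJ

Bonds broken (reactants):
  C-H: 6 × 428 = 2568
  C-O: 2 × 352 = 704
  O-H: 2 × 450 = 900
  O=O: 3 × 480 = 1440
  Σ(broken) = 5612 kJ
Bonds formed (products):
  C=O: 4 × 786 = 3144
  O-H: 8 × 450 = 3600
  Σ(formed) = 6744 kJ
ΔH = Σ(broken) − Σ(formed) = 5612 − 6744 = −1132 kJ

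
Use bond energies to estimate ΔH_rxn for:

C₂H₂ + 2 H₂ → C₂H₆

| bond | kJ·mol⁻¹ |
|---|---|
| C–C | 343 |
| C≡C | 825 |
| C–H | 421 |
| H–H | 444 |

ΔH ≈ −314 kJ

Bonds broken (reactants):
  C≡C: 1 × 825 = 825
  C–H: 2 × 421 = 842
  H–H: 2 × 444 = 888
  Σ(broken) = 2555 kJ
Bonds formed (products):
  C–C: 1 × 343 = 343
  C–H: 6 × 421 = 2526
  Σ(formed) = 2869 kJ
ΔH = Σ(broken) − Σ(formed) = 2555 − 2869 = −314 kJ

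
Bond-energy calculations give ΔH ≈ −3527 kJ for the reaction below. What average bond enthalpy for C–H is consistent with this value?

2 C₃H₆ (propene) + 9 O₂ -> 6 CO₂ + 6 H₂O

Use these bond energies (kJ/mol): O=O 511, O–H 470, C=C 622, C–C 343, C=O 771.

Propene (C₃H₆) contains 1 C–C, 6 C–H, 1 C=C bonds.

Let D be the C–H bond energy.
Σ(broken) = 2×343 + 12×D + 2×622 + 9×511 = 6529 + 12D
Σ(formed) = 12×771 + 12×470 = 14892
ΔH = Σ(broken) − Σ(formed) = (6529 + 12D) − (14892) = −8363 + 12D
Setting this equal to −3527 kJ gives 12D = 4836, so D = 403 kJ/mol.

D(C–H) ≈ 403 kJ/mol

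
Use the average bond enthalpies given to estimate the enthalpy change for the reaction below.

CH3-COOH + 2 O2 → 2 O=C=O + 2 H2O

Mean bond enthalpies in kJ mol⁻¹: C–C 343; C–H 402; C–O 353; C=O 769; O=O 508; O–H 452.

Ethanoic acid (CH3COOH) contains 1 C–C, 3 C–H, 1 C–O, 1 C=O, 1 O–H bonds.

Bonds broken (reactants):
  C–C: 1 × 343 = 343
  C–H: 3 × 402 = 1206
  C–O: 1 × 353 = 353
  C=O: 1 × 769 = 769
  O–H: 1 × 452 = 452
  O=O: 2 × 508 = 1016
  Σ(broken) = 4139 kJ
Bonds formed (products):
  C=O: 4 × 769 = 3076
  O–H: 4 × 452 = 1808
  Σ(formed) = 4884 kJ
ΔH = Σ(broken) − Σ(formed) = 4139 − 4884 = −745 kJ

ΔH ≈ −745 kJ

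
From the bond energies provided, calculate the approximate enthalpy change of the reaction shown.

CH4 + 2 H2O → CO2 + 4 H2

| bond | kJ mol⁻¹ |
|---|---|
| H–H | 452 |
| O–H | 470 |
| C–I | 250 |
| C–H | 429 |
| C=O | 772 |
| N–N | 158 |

ΔH ≈ +244 kJ

Bonds broken (reactants):
  C–H: 4 × 429 = 1716
  O–H: 4 × 470 = 1880
  Σ(broken) = 3596 kJ
Bonds formed (products):
  C=O: 2 × 772 = 1544
  H–H: 4 × 452 = 1808
  Σ(formed) = 3352 kJ
ΔH = Σ(broken) − Σ(formed) = 3596 − 3352 = +244 kJ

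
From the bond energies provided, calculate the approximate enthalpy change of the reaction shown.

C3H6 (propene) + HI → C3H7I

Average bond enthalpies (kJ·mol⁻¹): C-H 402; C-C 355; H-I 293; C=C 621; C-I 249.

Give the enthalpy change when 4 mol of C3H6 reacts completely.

ΔH = −368 kJ

Bonds broken (reactants):
  C-C: 1 × 355 = 355
  C-H: 6 × 402 = 2412
  C=C: 1 × 621 = 621
  H-I: 1 × 293 = 293
  Σ(broken) = 3681 kJ
Bonds formed (products):
  C-C: 2 × 355 = 710
  C-H: 7 × 402 = 2814
  C-I: 1 × 249 = 249
  Σ(formed) = 3773 kJ
ΔH = Σ(broken) − Σ(formed) = 3681 − 3773 = −92 kJ
For 4× the reaction as written: 4 × (−92) = −368 kJ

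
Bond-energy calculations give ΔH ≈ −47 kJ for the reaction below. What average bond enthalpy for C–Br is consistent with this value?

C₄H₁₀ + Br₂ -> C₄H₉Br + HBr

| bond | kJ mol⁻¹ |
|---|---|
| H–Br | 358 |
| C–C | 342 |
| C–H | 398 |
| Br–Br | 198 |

D(C–Br) ≈ 285 kJ/mol

Let D be the C–Br bond energy.
Σ(broken) = 1×198 + 3×342 + 10×398 = 5204
Σ(formed) = 1×D + 3×342 + 9×398 + 1×358 = 4966 + D
ΔH = Σ(broken) − Σ(formed) = (5204) − (4966 + D) = +238 − D
Setting this equal to −47 kJ gives D = 285 kJ/mol.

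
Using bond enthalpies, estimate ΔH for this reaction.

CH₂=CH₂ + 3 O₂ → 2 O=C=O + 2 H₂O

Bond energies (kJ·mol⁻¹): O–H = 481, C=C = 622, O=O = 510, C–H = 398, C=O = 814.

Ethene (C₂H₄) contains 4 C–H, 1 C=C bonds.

ΔH ≈ −1436 kJ

Bonds broken (reactants):
  C–H: 4 × 398 = 1592
  C=C: 1 × 622 = 622
  O=O: 3 × 510 = 1530
  Σ(broken) = 3744 kJ
Bonds formed (products):
  C=O: 4 × 814 = 3256
  O–H: 4 × 481 = 1924
  Σ(formed) = 5180 kJ
ΔH = Σ(broken) − Σ(formed) = 3744 − 5180 = −1436 kJ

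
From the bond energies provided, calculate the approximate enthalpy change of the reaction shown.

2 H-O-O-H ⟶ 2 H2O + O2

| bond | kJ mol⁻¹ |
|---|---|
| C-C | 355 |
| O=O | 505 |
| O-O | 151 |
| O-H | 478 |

Bonds broken (reactants):
  O-H: 4 × 478 = 1912
  O-O: 2 × 151 = 302
  Σ(broken) = 2214 kJ
Bonds formed (products):
  O-H: 4 × 478 = 1912
  O=O: 1 × 505 = 505
  Σ(formed) = 2417 kJ
ΔH = Σ(broken) − Σ(formed) = 2214 − 2417 = −203 kJ

ΔH ≈ −203 kJ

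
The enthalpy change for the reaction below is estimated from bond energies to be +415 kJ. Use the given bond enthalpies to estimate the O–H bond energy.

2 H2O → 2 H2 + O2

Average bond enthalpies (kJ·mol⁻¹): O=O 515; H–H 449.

Let D be the O–H bond energy.
Σ(broken) = 4×D = 4D
Σ(formed) = 2×449 + 1×515 = 1413
ΔH = Σ(broken) − Σ(formed) = (4D) − (1413) = −1413 + 4D
Setting this equal to +415 kJ gives 4D = 1828, so D = 457 kJ/mol.

D(O–H) ≈ 457 kJ/mol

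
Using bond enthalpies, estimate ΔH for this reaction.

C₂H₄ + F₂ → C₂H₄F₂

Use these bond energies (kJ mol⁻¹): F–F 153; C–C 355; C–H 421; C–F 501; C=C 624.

Bonds broken (reactants):
  C–H: 4 × 421 = 1684
  C=C: 1 × 624 = 624
  F–F: 1 × 153 = 153
  Σ(broken) = 2461 kJ
Bonds formed (products):
  C–C: 1 × 355 = 355
  C–F: 2 × 501 = 1002
  C–H: 4 × 421 = 1684
  Σ(formed) = 3041 kJ
ΔH = Σ(broken) − Σ(formed) = 2461 − 3041 = −580 kJ

ΔH ≈ −580 kJ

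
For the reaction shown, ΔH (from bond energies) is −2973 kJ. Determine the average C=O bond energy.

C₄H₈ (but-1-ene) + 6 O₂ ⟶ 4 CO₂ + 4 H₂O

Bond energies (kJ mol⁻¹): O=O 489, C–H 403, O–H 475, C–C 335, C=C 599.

Let D be the C=O bond energy.
Σ(broken) = 2×335 + 8×403 + 1×599 + 6×489 = 7427
Σ(formed) = 8×D + 8×475 = 3800 + 8D
ΔH = Σ(broken) − Σ(formed) = (7427) − (3800 + 8D) = +3627 − 8D
Setting this equal to −2973 kJ gives 8D = 6600, so D = 825 kJ/mol.

D(C=O) ≈ 825 kJ/mol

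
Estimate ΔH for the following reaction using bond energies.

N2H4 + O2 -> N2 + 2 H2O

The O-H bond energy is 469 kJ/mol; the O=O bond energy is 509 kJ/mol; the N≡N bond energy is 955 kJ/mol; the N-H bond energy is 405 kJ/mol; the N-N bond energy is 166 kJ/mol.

ΔH ≈ −536 kJ

Bonds broken (reactants):
  N-H: 4 × 405 = 1620
  N-N: 1 × 166 = 166
  O=O: 1 × 509 = 509
  Σ(broken) = 2295 kJ
Bonds formed (products):
  N≡N: 1 × 955 = 955
  O-H: 4 × 469 = 1876
  Σ(formed) = 2831 kJ
ΔH = Σ(broken) − Σ(formed) = 2295 − 2831 = −536 kJ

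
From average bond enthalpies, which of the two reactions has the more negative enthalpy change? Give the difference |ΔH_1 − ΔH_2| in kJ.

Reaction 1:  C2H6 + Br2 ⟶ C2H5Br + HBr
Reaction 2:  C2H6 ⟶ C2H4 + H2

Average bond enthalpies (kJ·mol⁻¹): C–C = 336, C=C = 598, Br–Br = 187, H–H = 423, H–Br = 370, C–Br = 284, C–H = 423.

Reaction 1, by 205 kJ

Reaction 1:
  Bonds broken (reactants):
    Br–Br: 1 × 187 = 187
    C–C: 1 × 336 = 336
    C–H: 6 × 423 = 2538
    Σ(broken) = 3061 kJ
  Bonds formed (products):
    C–Br: 1 × 284 = 284
    C–C: 1 × 336 = 336
    C–H: 5 × 423 = 2115
    H–Br: 1 × 370 = 370
    Σ(formed) = 3105 kJ
  ΔH_1 = 3061 − 3105 = −44 kJ
Reaction 2:
  Bonds broken (reactants):
    C–C: 1 × 336 = 336
    C–H: 6 × 423 = 2538
    Σ(broken) = 2874 kJ
  Bonds formed (products):
    C–H: 4 × 423 = 1692
    C=C: 1 × 598 = 598
    H–H: 1 × 423 = 423
    Σ(formed) = 2713 kJ
  ΔH_2 = 2874 − 2713 = +161 kJ
ΔH_1 − ΔH_2 = −205 kJ, so reaction 1 has the more negative ΔH; |ΔH_1 − ΔH_2| = 205 kJ.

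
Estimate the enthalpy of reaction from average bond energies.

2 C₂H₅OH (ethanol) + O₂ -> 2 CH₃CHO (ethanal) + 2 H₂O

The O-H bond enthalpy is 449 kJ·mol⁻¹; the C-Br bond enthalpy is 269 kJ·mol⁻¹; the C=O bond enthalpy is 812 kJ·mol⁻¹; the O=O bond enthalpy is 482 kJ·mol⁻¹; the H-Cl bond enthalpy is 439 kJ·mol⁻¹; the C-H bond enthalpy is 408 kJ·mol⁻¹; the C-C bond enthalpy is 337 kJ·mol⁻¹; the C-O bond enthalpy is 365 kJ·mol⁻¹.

ΔH ≈ −494 kJ

Bonds broken (reactants):
  C-C: 2 × 337 = 674
  C-H: 10 × 408 = 4080
  C-O: 2 × 365 = 730
  O-H: 2 × 449 = 898
  O=O: 1 × 482 = 482
  Σ(broken) = 6864 kJ
Bonds formed (products):
  C-C: 2 × 337 = 674
  C-H: 8 × 408 = 3264
  C=O: 2 × 812 = 1624
  O-H: 4 × 449 = 1796
  Σ(formed) = 7358 kJ
ΔH = Σ(broken) − Σ(formed) = 6864 − 7358 = −494 kJ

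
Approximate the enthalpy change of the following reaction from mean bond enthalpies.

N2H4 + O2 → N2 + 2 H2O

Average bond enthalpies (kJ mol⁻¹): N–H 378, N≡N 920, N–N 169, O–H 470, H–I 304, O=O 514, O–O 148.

Bonds broken (reactants):
  N–H: 4 × 378 = 1512
  N–N: 1 × 169 = 169
  O=O: 1 × 514 = 514
  Σ(broken) = 2195 kJ
Bonds formed (products):
  N≡N: 1 × 920 = 920
  O–H: 4 × 470 = 1880
  Σ(formed) = 2800 kJ
ΔH = Σ(broken) − Σ(formed) = 2195 − 2800 = −605 kJ

ΔH ≈ −605 kJ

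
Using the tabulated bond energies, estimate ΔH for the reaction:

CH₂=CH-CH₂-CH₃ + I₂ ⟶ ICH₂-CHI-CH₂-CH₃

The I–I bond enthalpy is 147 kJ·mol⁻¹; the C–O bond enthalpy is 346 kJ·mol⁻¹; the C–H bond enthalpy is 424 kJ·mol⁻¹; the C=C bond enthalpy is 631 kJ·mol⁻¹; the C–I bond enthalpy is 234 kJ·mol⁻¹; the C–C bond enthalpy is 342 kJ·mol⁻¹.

ΔH ≈ −32 kJ

Bonds broken (reactants):
  C–C: 2 × 342 = 684
  C–H: 8 × 424 = 3392
  C=C: 1 × 631 = 631
  I–I: 1 × 147 = 147
  Σ(broken) = 4854 kJ
Bonds formed (products):
  C–C: 3 × 342 = 1026
  C–H: 8 × 424 = 3392
  C–I: 2 × 234 = 468
  Σ(formed) = 4886 kJ
ΔH = Σ(broken) − Σ(formed) = 4854 − 4886 = −32 kJ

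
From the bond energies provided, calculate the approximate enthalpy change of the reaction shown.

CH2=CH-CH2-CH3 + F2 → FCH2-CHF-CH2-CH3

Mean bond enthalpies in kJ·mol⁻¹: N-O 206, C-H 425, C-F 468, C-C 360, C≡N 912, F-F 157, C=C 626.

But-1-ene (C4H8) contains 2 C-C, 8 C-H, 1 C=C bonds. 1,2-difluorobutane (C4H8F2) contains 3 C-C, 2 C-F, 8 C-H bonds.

ΔH ≈ −513 kJ

Bonds broken (reactants):
  C-C: 2 × 360 = 720
  C-H: 8 × 425 = 3400
  C=C: 1 × 626 = 626
  F-F: 1 × 157 = 157
  Σ(broken) = 4903 kJ
Bonds formed (products):
  C-C: 3 × 360 = 1080
  C-F: 2 × 468 = 936
  C-H: 8 × 425 = 3400
  Σ(formed) = 5416 kJ
ΔH = Σ(broken) − Σ(formed) = 4903 − 5416 = −513 kJ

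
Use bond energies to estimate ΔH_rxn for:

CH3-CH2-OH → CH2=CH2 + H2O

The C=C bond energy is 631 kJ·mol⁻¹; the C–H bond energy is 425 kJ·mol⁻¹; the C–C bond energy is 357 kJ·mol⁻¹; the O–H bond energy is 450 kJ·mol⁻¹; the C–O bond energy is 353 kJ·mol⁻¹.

ΔH ≈ +54 kJ

Bonds broken (reactants):
  C–C: 1 × 357 = 357
  C–H: 5 × 425 = 2125
  C–O: 1 × 353 = 353
  O–H: 1 × 450 = 450
  Σ(broken) = 3285 kJ
Bonds formed (products):
  C–H: 4 × 425 = 1700
  C=C: 1 × 631 = 631
  O–H: 2 × 450 = 900
  Σ(formed) = 3231 kJ
ΔH = Σ(broken) − Σ(formed) = 3285 − 3231 = +54 kJ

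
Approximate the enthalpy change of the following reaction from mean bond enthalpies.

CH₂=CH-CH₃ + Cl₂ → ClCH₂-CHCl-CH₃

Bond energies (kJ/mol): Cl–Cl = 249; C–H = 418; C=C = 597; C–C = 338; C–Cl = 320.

ΔH ≈ −132 kJ

Bonds broken (reactants):
  C–C: 1 × 338 = 338
  C–H: 6 × 418 = 2508
  C=C: 1 × 597 = 597
  Cl–Cl: 1 × 249 = 249
  Σ(broken) = 3692 kJ
Bonds formed (products):
  C–C: 2 × 338 = 676
  C–Cl: 2 × 320 = 640
  C–H: 6 × 418 = 2508
  Σ(formed) = 3824 kJ
ΔH = Σ(broken) − Σ(formed) = 3692 − 3824 = −132 kJ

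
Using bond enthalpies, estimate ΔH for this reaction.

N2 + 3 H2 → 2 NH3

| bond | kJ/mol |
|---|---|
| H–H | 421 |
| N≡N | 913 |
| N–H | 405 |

Bonds broken (reactants):
  H–H: 3 × 421 = 1263
  N≡N: 1 × 913 = 913
  Σ(broken) = 2176 kJ
Bonds formed (products):
  N–H: 6 × 405 = 2430
  Σ(formed) = 2430 kJ
ΔH = Σ(broken) − Σ(formed) = 2176 − 2430 = −254 kJ

ΔH ≈ −254 kJ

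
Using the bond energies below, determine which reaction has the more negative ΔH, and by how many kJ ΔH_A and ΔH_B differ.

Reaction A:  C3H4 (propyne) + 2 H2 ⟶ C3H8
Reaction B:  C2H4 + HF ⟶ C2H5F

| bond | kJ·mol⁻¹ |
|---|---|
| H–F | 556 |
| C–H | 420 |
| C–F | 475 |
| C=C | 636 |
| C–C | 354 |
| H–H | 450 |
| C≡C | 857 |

Reaction A, by 220 kJ

Reaction A:
  Bonds broken (reactants):
    C≡C: 1 × 857 = 857
    C–C: 1 × 354 = 354
    C–H: 4 × 420 = 1680
    H–H: 2 × 450 = 900
    Σ(broken) = 3791 kJ
  Bonds formed (products):
    C–C: 2 × 354 = 708
    C–H: 8 × 420 = 3360
    Σ(formed) = 4068 kJ
  ΔH_A = 3791 − 4068 = −277 kJ
Reaction B:
  Bonds broken (reactants):
    C–H: 4 × 420 = 1680
    C=C: 1 × 636 = 636
    H–F: 1 × 556 = 556
    Σ(broken) = 2872 kJ
  Bonds formed (products):
    C–C: 1 × 354 = 354
    C–F: 1 × 475 = 475
    C–H: 5 × 420 = 2100
    Σ(formed) = 2929 kJ
  ΔH_B = 2872 − 2929 = −57 kJ
ΔH_A − ΔH_B = −220 kJ, so reaction A has the more negative ΔH; |ΔH_A − ΔH_B| = 220 kJ.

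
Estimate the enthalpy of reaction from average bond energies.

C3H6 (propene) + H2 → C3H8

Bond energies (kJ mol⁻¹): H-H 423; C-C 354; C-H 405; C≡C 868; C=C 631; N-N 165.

ΔH ≈ −110 kJ

Bonds broken (reactants):
  C-C: 1 × 354 = 354
  C-H: 6 × 405 = 2430
  C=C: 1 × 631 = 631
  H-H: 1 × 423 = 423
  Σ(broken) = 3838 kJ
Bonds formed (products):
  C-C: 2 × 354 = 708
  C-H: 8 × 405 = 3240
  Σ(formed) = 3948 kJ
ΔH = Σ(broken) − Σ(formed) = 3838 − 3948 = −110 kJ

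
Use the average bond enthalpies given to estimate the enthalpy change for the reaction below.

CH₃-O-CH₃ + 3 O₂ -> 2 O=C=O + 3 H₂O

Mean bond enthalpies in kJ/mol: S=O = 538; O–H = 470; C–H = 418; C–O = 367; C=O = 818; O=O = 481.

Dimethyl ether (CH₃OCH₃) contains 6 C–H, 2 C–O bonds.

ΔH ≈ −1407 kJ

Bonds broken (reactants):
  C–H: 6 × 418 = 2508
  C–O: 2 × 367 = 734
  O=O: 3 × 481 = 1443
  Σ(broken) = 4685 kJ
Bonds formed (products):
  C=O: 4 × 818 = 3272
  O–H: 6 × 470 = 2820
  Σ(formed) = 6092 kJ
ΔH = Σ(broken) − Σ(formed) = 4685 − 6092 = −1407 kJ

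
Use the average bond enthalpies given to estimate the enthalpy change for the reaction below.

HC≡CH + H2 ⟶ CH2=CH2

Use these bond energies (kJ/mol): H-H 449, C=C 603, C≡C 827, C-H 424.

ΔH ≈ −175 kJ

Bonds broken (reactants):
  C≡C: 1 × 827 = 827
  C-H: 2 × 424 = 848
  H-H: 1 × 449 = 449
  Σ(broken) = 2124 kJ
Bonds formed (products):
  C-H: 4 × 424 = 1696
  C=C: 1 × 603 = 603
  Σ(formed) = 2299 kJ
ΔH = Σ(broken) − Σ(formed) = 2124 − 2299 = −175 kJ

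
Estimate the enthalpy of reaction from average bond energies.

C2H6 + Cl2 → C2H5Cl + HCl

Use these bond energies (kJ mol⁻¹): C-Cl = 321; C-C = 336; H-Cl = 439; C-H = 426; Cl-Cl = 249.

Bonds broken (reactants):
  C-C: 1 × 336 = 336
  C-H: 6 × 426 = 2556
  Cl-Cl: 1 × 249 = 249
  Σ(broken) = 3141 kJ
Bonds formed (products):
  C-C: 1 × 336 = 336
  C-Cl: 1 × 321 = 321
  C-H: 5 × 426 = 2130
  H-Cl: 1 × 439 = 439
  Σ(formed) = 3226 kJ
ΔH = Σ(broken) − Σ(formed) = 3141 − 3226 = −85 kJ

ΔH ≈ −85 kJ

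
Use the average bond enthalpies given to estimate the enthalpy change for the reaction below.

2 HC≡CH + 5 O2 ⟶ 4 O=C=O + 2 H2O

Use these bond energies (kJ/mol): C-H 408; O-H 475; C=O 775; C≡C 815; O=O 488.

Bonds broken (reactants):
  C≡C: 2 × 815 = 1630
  C-H: 4 × 408 = 1632
  O=O: 5 × 488 = 2440
  Σ(broken) = 5702 kJ
Bonds formed (products):
  C=O: 8 × 775 = 6200
  O-H: 4 × 475 = 1900
  Σ(formed) = 8100 kJ
ΔH = Σ(broken) − Σ(formed) = 5702 − 8100 = −2398 kJ

ΔH ≈ −2398 kJ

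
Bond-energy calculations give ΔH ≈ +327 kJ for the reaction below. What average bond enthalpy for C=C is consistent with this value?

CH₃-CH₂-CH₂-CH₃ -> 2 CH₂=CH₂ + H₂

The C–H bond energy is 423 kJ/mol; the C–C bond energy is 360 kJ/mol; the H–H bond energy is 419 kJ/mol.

Let D be the C=C bond energy.
Σ(broken) = 3×360 + 10×423 = 5310
Σ(formed) = 8×423 + 2×D + 1×419 = 3803 + 2D
ΔH = Σ(broken) − Σ(formed) = (5310) − (3803 + 2D) = +1507 − 2D
Setting this equal to +327 kJ gives 2D = 1180, so D = 590 kJ/mol.

D(C=C) ≈ 590 kJ/mol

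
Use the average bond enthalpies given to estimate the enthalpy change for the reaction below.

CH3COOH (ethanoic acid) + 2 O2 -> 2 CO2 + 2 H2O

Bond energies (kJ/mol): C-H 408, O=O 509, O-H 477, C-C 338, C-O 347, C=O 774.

Bonds broken (reactants):
  C-C: 1 × 338 = 338
  C-H: 3 × 408 = 1224
  C-O: 1 × 347 = 347
  C=O: 1 × 774 = 774
  O-H: 1 × 477 = 477
  O=O: 2 × 509 = 1018
  Σ(broken) = 4178 kJ
Bonds formed (products):
  C=O: 4 × 774 = 3096
  O-H: 4 × 477 = 1908
  Σ(formed) = 5004 kJ
ΔH = Σ(broken) − Σ(formed) = 4178 − 5004 = −826 kJ

ΔH ≈ −826 kJ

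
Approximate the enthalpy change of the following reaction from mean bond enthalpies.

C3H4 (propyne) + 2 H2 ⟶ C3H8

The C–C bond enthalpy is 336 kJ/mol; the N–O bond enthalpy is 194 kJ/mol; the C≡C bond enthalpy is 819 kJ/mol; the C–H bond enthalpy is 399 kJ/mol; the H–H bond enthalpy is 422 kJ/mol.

ΔH ≈ −269 kJ

Bonds broken (reactants):
  C≡C: 1 × 819 = 819
  C–C: 1 × 336 = 336
  C–H: 4 × 399 = 1596
  H–H: 2 × 422 = 844
  Σ(broken) = 3595 kJ
Bonds formed (products):
  C–C: 2 × 336 = 672
  C–H: 8 × 399 = 3192
  Σ(formed) = 3864 kJ
ΔH = Σ(broken) − Σ(formed) = 3595 − 3864 = −269 kJ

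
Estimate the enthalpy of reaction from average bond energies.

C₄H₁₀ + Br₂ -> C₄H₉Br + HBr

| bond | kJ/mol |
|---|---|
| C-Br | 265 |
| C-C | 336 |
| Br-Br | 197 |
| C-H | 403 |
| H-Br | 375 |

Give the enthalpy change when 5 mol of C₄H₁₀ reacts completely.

Bonds broken (reactants):
  Br-Br: 1 × 197 = 197
  C-C: 3 × 336 = 1008
  C-H: 10 × 403 = 4030
  Σ(broken) = 5235 kJ
Bonds formed (products):
  C-Br: 1 × 265 = 265
  C-C: 3 × 336 = 1008
  C-H: 9 × 403 = 3627
  H-Br: 1 × 375 = 375
  Σ(formed) = 5275 kJ
ΔH = Σ(broken) − Σ(formed) = 5235 − 5275 = −40 kJ
For 5× the reaction as written: 5 × (−40) = −200 kJ

ΔH = −200 kJ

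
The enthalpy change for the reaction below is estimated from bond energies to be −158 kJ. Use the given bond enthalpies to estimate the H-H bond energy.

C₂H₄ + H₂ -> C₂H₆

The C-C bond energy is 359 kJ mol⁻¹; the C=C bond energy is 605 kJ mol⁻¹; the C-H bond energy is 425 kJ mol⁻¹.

D(H-H) ≈ 446 kJ/mol

Let D be the H-H bond energy.
Σ(broken) = 4×425 + 1×605 + 1×D = 2305 + D
Σ(formed) = 1×359 + 6×425 = 2909
ΔH = Σ(broken) − Σ(formed) = (2305 + D) − (2909) = −604 + D
Setting this equal to −158 kJ gives D = 446 kJ/mol.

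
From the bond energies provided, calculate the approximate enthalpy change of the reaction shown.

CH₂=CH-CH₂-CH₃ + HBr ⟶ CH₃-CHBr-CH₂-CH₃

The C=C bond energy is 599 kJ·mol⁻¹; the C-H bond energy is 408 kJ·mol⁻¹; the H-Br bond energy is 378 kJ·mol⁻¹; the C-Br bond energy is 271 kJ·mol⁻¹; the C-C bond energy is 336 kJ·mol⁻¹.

Bonds broken (reactants):
  C-C: 2 × 336 = 672
  C-H: 8 × 408 = 3264
  C=C: 1 × 599 = 599
  H-Br: 1 × 378 = 378
  Σ(broken) = 4913 kJ
Bonds formed (products):
  C-Br: 1 × 271 = 271
  C-C: 3 × 336 = 1008
  C-H: 9 × 408 = 3672
  Σ(formed) = 4951 kJ
ΔH = Σ(broken) − Σ(formed) = 4913 − 4951 = −38 kJ

ΔH ≈ −38 kJ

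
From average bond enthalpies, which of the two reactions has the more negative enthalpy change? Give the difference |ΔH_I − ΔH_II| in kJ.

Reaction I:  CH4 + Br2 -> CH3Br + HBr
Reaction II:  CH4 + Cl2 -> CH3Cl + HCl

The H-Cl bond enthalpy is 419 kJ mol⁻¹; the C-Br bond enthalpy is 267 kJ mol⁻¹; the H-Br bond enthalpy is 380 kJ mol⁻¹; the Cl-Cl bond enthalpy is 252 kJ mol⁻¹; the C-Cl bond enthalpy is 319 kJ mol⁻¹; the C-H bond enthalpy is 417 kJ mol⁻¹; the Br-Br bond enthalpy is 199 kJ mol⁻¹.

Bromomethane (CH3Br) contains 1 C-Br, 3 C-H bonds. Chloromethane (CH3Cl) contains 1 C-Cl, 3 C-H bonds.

Reaction I:
  Bonds broken (reactants):
    Br-Br: 1 × 199 = 199
    C-H: 4 × 417 = 1668
    Σ(broken) = 1867 kJ
  Bonds formed (products):
    C-Br: 1 × 267 = 267
    C-H: 3 × 417 = 1251
    H-Br: 1 × 380 = 380
    Σ(formed) = 1898 kJ
  ΔH_I = 1867 − 1898 = −31 kJ
Reaction II:
  Bonds broken (reactants):
    C-H: 4 × 417 = 1668
    Cl-Cl: 1 × 252 = 252
    Σ(broken) = 1920 kJ
  Bonds formed (products):
    C-Cl: 1 × 319 = 319
    C-H: 3 × 417 = 1251
    H-Cl: 1 × 419 = 419
    Σ(formed) = 1989 kJ
  ΔH_II = 1920 − 1989 = −69 kJ
ΔH_I − ΔH_II = +38 kJ, so reaction II has the more negative ΔH; |ΔH_I − ΔH_II| = 38 kJ.

Reaction II, by 38 kJ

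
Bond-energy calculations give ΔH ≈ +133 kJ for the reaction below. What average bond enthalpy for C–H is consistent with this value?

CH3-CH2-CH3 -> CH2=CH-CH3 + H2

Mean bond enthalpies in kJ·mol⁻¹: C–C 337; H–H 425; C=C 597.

Let D be the C–H bond energy.
Σ(broken) = 2×337 + 8×D = 674 + 8D
Σ(formed) = 1×337 + 6×D + 1×597 + 1×425 = 1359 + 6D
ΔH = Σ(broken) − Σ(formed) = (674 + 8D) − (1359 + 6D) = −685 + 2D
Setting this equal to +133 kJ gives 2D = 818, so D = 409 kJ/mol.

D(C–H) ≈ 409 kJ/mol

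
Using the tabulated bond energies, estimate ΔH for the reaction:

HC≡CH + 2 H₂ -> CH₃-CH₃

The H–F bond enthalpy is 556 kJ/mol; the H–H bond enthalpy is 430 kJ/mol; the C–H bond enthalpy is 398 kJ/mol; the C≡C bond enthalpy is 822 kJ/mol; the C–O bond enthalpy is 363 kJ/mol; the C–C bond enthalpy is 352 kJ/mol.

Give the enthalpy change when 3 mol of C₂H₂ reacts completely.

ΔH = −786 kJ

Bonds broken (reactants):
  C≡C: 1 × 822 = 822
  C–H: 2 × 398 = 796
  H–H: 2 × 430 = 860
  Σ(broken) = 2478 kJ
Bonds formed (products):
  C–C: 1 × 352 = 352
  C–H: 6 × 398 = 2388
  Σ(formed) = 2740 kJ
ΔH = Σ(broken) − Σ(formed) = 2478 − 2740 = −262 kJ
For 3× the reaction as written: 3 × (−262) = −786 kJ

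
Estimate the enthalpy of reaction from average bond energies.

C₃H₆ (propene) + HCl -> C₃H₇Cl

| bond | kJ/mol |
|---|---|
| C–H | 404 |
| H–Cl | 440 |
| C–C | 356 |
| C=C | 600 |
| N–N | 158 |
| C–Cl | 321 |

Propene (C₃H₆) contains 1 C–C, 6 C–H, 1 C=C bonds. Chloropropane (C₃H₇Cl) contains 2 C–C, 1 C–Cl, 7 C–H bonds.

Bonds broken (reactants):
  C–C: 1 × 356 = 356
  C–H: 6 × 404 = 2424
  C=C: 1 × 600 = 600
  H–Cl: 1 × 440 = 440
  Σ(broken) = 3820 kJ
Bonds formed (products):
  C–C: 2 × 356 = 712
  C–Cl: 1 × 321 = 321
  C–H: 7 × 404 = 2828
  Σ(formed) = 3861 kJ
ΔH = Σ(broken) − Σ(formed) = 3820 − 3861 = −41 kJ

ΔH ≈ −41 kJ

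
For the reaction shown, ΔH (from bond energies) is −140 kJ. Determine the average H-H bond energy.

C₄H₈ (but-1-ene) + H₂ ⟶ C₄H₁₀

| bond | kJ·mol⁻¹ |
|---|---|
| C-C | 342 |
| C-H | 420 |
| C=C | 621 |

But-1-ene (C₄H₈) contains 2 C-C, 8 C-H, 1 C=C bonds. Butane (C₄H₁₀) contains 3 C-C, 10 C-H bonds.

D(H-H) ≈ 421 kJ/mol

Let D be the H-H bond energy.
Σ(broken) = 2×342 + 8×420 + 1×621 + 1×D = 4665 + D
Σ(formed) = 3×342 + 10×420 = 5226
ΔH = Σ(broken) − Σ(formed) = (4665 + D) − (5226) = −561 + D
Setting this equal to −140 kJ gives D = 421 kJ/mol.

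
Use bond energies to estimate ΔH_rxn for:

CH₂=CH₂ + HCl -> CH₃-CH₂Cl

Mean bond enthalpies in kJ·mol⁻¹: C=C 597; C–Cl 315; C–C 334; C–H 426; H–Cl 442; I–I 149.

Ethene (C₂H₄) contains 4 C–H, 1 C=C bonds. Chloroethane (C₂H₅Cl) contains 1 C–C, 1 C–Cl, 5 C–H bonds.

ΔH ≈ −36 kJ

Bonds broken (reactants):
  C–H: 4 × 426 = 1704
  C=C: 1 × 597 = 597
  H–Cl: 1 × 442 = 442
  Σ(broken) = 2743 kJ
Bonds formed (products):
  C–C: 1 × 334 = 334
  C–Cl: 1 × 315 = 315
  C–H: 5 × 426 = 2130
  Σ(formed) = 2779 kJ
ΔH = Σ(broken) − Σ(formed) = 2743 − 2779 = −36 kJ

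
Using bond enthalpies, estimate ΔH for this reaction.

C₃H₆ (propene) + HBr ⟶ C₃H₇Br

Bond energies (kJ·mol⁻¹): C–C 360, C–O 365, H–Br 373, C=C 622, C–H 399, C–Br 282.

Bonds broken (reactants):
  C–C: 1 × 360 = 360
  C–H: 6 × 399 = 2394
  C=C: 1 × 622 = 622
  H–Br: 1 × 373 = 373
  Σ(broken) = 3749 kJ
Bonds formed (products):
  C–Br: 1 × 282 = 282
  C–C: 2 × 360 = 720
  C–H: 7 × 399 = 2793
  Σ(formed) = 3795 kJ
ΔH = Σ(broken) − Σ(formed) = 3749 − 3795 = −46 kJ

ΔH ≈ −46 kJ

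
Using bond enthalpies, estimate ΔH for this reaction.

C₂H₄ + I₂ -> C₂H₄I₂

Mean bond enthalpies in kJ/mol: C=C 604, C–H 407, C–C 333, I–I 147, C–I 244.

ΔH ≈ −70 kJ

Bonds broken (reactants):
  C–H: 4 × 407 = 1628
  C=C: 1 × 604 = 604
  I–I: 1 × 147 = 147
  Σ(broken) = 2379 kJ
Bonds formed (products):
  C–C: 1 × 333 = 333
  C–H: 4 × 407 = 1628
  C–I: 2 × 244 = 488
  Σ(formed) = 2449 kJ
ΔH = Σ(broken) − Σ(formed) = 2379 − 2449 = −70 kJ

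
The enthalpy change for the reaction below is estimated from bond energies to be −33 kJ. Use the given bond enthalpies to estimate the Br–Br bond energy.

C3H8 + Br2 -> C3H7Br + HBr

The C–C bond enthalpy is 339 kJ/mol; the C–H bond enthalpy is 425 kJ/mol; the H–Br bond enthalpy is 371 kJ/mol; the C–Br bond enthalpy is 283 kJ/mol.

D(Br–Br) ≈ 196 kJ/mol

Let D be the Br–Br bond energy.
Σ(broken) = 1×D + 2×339 + 8×425 = 4078 + D
Σ(formed) = 1×283 + 2×339 + 7×425 + 1×371 = 4307
ΔH = Σ(broken) − Σ(formed) = (4078 + D) − (4307) = −229 + D
Setting this equal to −33 kJ gives D = 196 kJ/mol.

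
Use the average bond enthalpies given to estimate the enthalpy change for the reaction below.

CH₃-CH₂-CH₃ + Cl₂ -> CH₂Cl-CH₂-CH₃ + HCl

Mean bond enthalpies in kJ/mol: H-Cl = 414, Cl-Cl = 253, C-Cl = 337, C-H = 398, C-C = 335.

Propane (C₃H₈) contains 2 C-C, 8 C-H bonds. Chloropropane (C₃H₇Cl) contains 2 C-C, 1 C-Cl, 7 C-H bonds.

ΔH ≈ −100 kJ

Bonds broken (reactants):
  C-C: 2 × 335 = 670
  C-H: 8 × 398 = 3184
  Cl-Cl: 1 × 253 = 253
  Σ(broken) = 4107 kJ
Bonds formed (products):
  C-C: 2 × 335 = 670
  C-Cl: 1 × 337 = 337
  C-H: 7 × 398 = 2786
  H-Cl: 1 × 414 = 414
  Σ(formed) = 4207 kJ
ΔH = Σ(broken) − Σ(formed) = 4107 − 4207 = −100 kJ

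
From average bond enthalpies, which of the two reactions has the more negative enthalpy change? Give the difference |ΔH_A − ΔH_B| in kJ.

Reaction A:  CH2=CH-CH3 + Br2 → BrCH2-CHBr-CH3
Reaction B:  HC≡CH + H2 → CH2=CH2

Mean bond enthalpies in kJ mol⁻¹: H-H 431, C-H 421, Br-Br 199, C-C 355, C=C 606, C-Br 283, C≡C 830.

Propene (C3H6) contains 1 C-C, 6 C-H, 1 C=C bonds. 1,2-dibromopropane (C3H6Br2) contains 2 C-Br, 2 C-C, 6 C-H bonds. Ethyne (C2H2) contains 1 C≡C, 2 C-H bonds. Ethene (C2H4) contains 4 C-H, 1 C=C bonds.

Reaction A:
  Bonds broken (reactants):
    Br-Br: 1 × 199 = 199
    C-C: 1 × 355 = 355
    C-H: 6 × 421 = 2526
    C=C: 1 × 606 = 606
    Σ(broken) = 3686 kJ
  Bonds formed (products):
    C-Br: 2 × 283 = 566
    C-C: 2 × 355 = 710
    C-H: 6 × 421 = 2526
    Σ(formed) = 3802 kJ
  ΔH_A = 3686 − 3802 = −116 kJ
Reaction B:
  Bonds broken (reactants):
    C≡C: 1 × 830 = 830
    C-H: 2 × 421 = 842
    H-H: 1 × 431 = 431
    Σ(broken) = 2103 kJ
  Bonds formed (products):
    C-H: 4 × 421 = 1684
    C=C: 1 × 606 = 606
    Σ(formed) = 2290 kJ
  ΔH_B = 2103 − 2290 = −187 kJ
ΔH_A − ΔH_B = +71 kJ, so reaction B has the more negative ΔH; |ΔH_A − ΔH_B| = 71 kJ.

Reaction B, by 71 kJ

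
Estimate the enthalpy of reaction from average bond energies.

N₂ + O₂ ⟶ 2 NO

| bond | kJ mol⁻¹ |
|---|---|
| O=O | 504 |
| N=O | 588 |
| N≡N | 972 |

Bonds broken (reactants):
  N≡N: 1 × 972 = 972
  O=O: 1 × 504 = 504
  Σ(broken) = 1476 kJ
Bonds formed (products):
  N=O: 2 × 588 = 1176
  Σ(formed) = 1176 kJ
ΔH = Σ(broken) − Σ(formed) = 1476 − 1176 = +300 kJ

ΔH ≈ +300 kJ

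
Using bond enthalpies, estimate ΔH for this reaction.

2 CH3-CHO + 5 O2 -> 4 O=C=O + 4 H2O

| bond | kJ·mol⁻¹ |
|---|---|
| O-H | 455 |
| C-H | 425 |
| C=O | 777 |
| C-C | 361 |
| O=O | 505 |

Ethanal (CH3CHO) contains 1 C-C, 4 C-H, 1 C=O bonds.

ΔH ≈ −1655 kJ

Bonds broken (reactants):
  C-C: 2 × 361 = 722
  C-H: 8 × 425 = 3400
  C=O: 2 × 777 = 1554
  O=O: 5 × 505 = 2525
  Σ(broken) = 8201 kJ
Bonds formed (products):
  C=O: 8 × 777 = 6216
  O-H: 8 × 455 = 3640
  Σ(formed) = 9856 kJ
ΔH = Σ(broken) − Σ(formed) = 8201 − 9856 = −1655 kJ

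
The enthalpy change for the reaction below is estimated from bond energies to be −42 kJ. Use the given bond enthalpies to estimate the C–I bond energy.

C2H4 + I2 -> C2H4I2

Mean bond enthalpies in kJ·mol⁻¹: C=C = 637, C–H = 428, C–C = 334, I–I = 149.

Let D be the C–I bond energy.
Σ(broken) = 4×428 + 1×637 + 1×149 = 2498
Σ(formed) = 1×334 + 4×428 + 2×D = 2046 + 2D
ΔH = Σ(broken) − Σ(formed) = (2498) − (2046 + 2D) = +452 − 2D
Setting this equal to −42 kJ gives 2D = 494, so D = 247 kJ/mol.

D(C–I) ≈ 247 kJ/mol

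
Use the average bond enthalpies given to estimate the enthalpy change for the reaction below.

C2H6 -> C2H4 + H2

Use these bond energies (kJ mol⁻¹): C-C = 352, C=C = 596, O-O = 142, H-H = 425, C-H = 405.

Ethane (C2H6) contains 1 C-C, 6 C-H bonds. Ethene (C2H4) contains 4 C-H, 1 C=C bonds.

Bonds broken (reactants):
  C-C: 1 × 352 = 352
  C-H: 6 × 405 = 2430
  Σ(broken) = 2782 kJ
Bonds formed (products):
  C-H: 4 × 405 = 1620
  C=C: 1 × 596 = 596
  H-H: 1 × 425 = 425
  Σ(formed) = 2641 kJ
ΔH = Σ(broken) − Σ(formed) = 2782 − 2641 = +141 kJ

ΔH ≈ +141 kJ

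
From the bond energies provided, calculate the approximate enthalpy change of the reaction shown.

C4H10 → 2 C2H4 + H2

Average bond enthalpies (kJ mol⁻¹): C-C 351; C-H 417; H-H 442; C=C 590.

ΔH ≈ +265 kJ

Bonds broken (reactants):
  C-C: 3 × 351 = 1053
  C-H: 10 × 417 = 4170
  Σ(broken) = 5223 kJ
Bonds formed (products):
  C-H: 8 × 417 = 3336
  C=C: 2 × 590 = 1180
  H-H: 1 × 442 = 442
  Σ(formed) = 4958 kJ
ΔH = Σ(broken) − Σ(formed) = 5223 − 4958 = +265 kJ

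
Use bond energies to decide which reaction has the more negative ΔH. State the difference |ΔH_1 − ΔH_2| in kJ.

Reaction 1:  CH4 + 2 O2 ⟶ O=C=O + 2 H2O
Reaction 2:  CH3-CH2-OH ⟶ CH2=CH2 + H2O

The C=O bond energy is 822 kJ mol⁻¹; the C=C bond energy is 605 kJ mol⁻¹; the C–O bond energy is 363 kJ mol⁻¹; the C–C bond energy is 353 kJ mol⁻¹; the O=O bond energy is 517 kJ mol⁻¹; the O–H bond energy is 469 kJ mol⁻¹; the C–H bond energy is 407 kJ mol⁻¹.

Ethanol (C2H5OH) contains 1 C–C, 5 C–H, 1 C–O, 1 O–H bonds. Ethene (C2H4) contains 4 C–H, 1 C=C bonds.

Reaction 1, by 907 kJ

Reaction 1:
  Bonds broken (reactants):
    C–H: 4 × 407 = 1628
    O=O: 2 × 517 = 1034
    Σ(broken) = 2662 kJ
  Bonds formed (products):
    C=O: 2 × 822 = 1644
    O–H: 4 × 469 = 1876
    Σ(formed) = 3520 kJ
  ΔH_1 = 2662 − 3520 = −858 kJ
Reaction 2:
  Bonds broken (reactants):
    C–C: 1 × 353 = 353
    C–H: 5 × 407 = 2035
    C–O: 1 × 363 = 363
    O–H: 1 × 469 = 469
    Σ(broken) = 3220 kJ
  Bonds formed (products):
    C–H: 4 × 407 = 1628
    C=C: 1 × 605 = 605
    O–H: 2 × 469 = 938
    Σ(formed) = 3171 kJ
  ΔH_2 = 3220 − 3171 = +49 kJ
ΔH_1 − ΔH_2 = −907 kJ, so reaction 1 has the more negative ΔH; |ΔH_1 − ΔH_2| = 907 kJ.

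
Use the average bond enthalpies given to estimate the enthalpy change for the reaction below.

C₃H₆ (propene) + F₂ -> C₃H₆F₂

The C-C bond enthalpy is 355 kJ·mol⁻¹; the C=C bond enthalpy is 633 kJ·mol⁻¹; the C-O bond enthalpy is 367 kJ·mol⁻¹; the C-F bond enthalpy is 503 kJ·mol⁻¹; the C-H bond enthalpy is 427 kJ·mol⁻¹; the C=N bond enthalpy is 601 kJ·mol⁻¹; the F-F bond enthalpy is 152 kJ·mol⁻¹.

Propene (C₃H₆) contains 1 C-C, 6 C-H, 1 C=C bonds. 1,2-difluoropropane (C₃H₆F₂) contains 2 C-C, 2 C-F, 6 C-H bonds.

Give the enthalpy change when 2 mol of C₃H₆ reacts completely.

Bonds broken (reactants):
  C-C: 1 × 355 = 355
  C-H: 6 × 427 = 2562
  C=C: 1 × 633 = 633
  F-F: 1 × 152 = 152
  Σ(broken) = 3702 kJ
Bonds formed (products):
  C-C: 2 × 355 = 710
  C-F: 2 × 503 = 1006
  C-H: 6 × 427 = 2562
  Σ(formed) = 4278 kJ
ΔH = Σ(broken) − Σ(formed) = 3702 − 4278 = −576 kJ
For 2× the reaction as written: 2 × (−576) = −1152 kJ

ΔH = −1152 kJ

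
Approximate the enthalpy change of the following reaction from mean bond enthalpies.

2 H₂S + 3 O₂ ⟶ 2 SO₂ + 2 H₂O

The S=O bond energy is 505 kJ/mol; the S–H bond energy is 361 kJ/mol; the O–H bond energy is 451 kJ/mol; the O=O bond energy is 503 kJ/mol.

Bonds broken (reactants):
  O=O: 3 × 503 = 1509
  S–H: 4 × 361 = 1444
  Σ(broken) = 2953 kJ
Bonds formed (products):
  O–H: 4 × 451 = 1804
  S=O: 4 × 505 = 2020
  Σ(formed) = 3824 kJ
ΔH = Σ(broken) − Σ(formed) = 2953 − 3824 = −871 kJ

ΔH ≈ −871 kJ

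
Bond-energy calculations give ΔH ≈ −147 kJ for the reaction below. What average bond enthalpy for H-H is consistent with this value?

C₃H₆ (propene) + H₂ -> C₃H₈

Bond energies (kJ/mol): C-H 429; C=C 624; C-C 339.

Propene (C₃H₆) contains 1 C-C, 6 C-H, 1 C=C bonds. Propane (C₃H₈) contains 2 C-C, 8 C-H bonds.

Let D be the H-H bond energy.
Σ(broken) = 1×339 + 6×429 + 1×624 + 1×D = 3537 + D
Σ(formed) = 2×339 + 8×429 = 4110
ΔH = Σ(broken) − Σ(formed) = (3537 + D) − (4110) = −573 + D
Setting this equal to −147 kJ gives D = 426 kJ/mol.

D(H-H) ≈ 426 kJ/mol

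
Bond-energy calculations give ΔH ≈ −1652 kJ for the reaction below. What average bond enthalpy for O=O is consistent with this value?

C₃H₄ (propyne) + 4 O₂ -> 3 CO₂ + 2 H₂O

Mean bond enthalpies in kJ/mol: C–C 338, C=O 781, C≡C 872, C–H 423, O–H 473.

D(O=O) ≈ 506 kJ/mol

Let D be the O=O bond energy.
Σ(broken) = 1×872 + 1×338 + 4×423 + 4×D = 2902 + 4D
Σ(formed) = 6×781 + 4×473 = 6578
ΔH = Σ(broken) − Σ(formed) = (2902 + 4D) − (6578) = −3676 + 4D
Setting this equal to −1652 kJ gives 4D = 2024, so D = 506 kJ/mol.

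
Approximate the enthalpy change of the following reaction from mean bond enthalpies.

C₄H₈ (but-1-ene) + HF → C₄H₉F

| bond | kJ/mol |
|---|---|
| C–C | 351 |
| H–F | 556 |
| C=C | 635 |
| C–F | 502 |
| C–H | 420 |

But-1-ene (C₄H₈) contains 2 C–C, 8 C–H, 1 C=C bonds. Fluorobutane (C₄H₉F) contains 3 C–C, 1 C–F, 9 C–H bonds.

Bonds broken (reactants):
  C–C: 2 × 351 = 702
  C–H: 8 × 420 = 3360
  C=C: 1 × 635 = 635
  H–F: 1 × 556 = 556
  Σ(broken) = 5253 kJ
Bonds formed (products):
  C–C: 3 × 351 = 1053
  C–F: 1 × 502 = 502
  C–H: 9 × 420 = 3780
  Σ(formed) = 5335 kJ
ΔH = Σ(broken) − Σ(formed) = 5253 − 5335 = −82 kJ

ΔH ≈ −82 kJ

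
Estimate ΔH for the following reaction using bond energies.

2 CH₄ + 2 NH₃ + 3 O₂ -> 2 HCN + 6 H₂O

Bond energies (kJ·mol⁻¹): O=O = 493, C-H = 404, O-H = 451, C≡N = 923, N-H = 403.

Bonds broken (reactants):
  C-H: 8 × 404 = 3232
  N-H: 6 × 403 = 2418
  O=O: 3 × 493 = 1479
  Σ(broken) = 7129 kJ
Bonds formed (products):
  C≡N: 2 × 923 = 1846
  C-H: 2 × 404 = 808
  O-H: 12 × 451 = 5412
  Σ(formed) = 8066 kJ
ΔH = Σ(broken) − Σ(formed) = 7129 − 8066 = −937 kJ

ΔH ≈ −937 kJ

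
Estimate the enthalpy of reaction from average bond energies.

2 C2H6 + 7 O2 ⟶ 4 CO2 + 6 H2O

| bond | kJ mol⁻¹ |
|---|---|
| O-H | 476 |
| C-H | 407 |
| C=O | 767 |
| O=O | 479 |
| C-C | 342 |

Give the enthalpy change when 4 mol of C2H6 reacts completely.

ΔH = −5854 kJ

Bonds broken (reactants):
  C-C: 2 × 342 = 684
  C-H: 12 × 407 = 4884
  O=O: 7 × 479 = 3353
  Σ(broken) = 8921 kJ
Bonds formed (products):
  C=O: 8 × 767 = 6136
  O-H: 12 × 476 = 5712
  Σ(formed) = 11848 kJ
ΔH = Σ(broken) − Σ(formed) = 8921 − 11848 = −2927 kJ
For 2× the reaction as written: 2 × (−2927) = −5854 kJ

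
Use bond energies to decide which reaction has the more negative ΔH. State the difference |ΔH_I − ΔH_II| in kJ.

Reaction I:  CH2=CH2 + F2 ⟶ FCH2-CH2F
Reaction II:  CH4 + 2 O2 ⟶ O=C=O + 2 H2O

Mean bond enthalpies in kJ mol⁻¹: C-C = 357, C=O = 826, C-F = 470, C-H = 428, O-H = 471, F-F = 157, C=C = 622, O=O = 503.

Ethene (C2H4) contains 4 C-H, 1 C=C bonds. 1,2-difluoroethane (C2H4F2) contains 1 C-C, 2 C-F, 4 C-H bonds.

Reaction II, by 300 kJ

Reaction I:
  Bonds broken (reactants):
    C-H: 4 × 428 = 1712
    C=C: 1 × 622 = 622
    F-F: 1 × 157 = 157
    Σ(broken) = 2491 kJ
  Bonds formed (products):
    C-C: 1 × 357 = 357
    C-F: 2 × 470 = 940
    C-H: 4 × 428 = 1712
    Σ(formed) = 3009 kJ
  ΔH_I = 2491 − 3009 = −518 kJ
Reaction II:
  Bonds broken (reactants):
    C-H: 4 × 428 = 1712
    O=O: 2 × 503 = 1006
    Σ(broken) = 2718 kJ
  Bonds formed (products):
    C=O: 2 × 826 = 1652
    O-H: 4 × 471 = 1884
    Σ(formed) = 3536 kJ
  ΔH_II = 2718 − 3536 = −818 kJ
ΔH_I − ΔH_II = +300 kJ, so reaction II has the more negative ΔH; |ΔH_I − ΔH_II| = 300 kJ.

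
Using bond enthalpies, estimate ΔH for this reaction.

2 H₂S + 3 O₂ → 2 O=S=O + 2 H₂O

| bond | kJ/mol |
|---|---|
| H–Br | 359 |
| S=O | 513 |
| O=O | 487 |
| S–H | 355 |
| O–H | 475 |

ΔH ≈ −1071 kJ

Bonds broken (reactants):
  O=O: 3 × 487 = 1461
  S–H: 4 × 355 = 1420
  Σ(broken) = 2881 kJ
Bonds formed (products):
  O–H: 4 × 475 = 1900
  S=O: 4 × 513 = 2052
  Σ(formed) = 3952 kJ
ΔH = Σ(broken) − Σ(formed) = 2881 − 3952 = −1071 kJ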